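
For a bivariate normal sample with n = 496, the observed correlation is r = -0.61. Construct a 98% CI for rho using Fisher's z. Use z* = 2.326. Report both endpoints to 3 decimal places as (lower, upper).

(-0.672, -0.540)

Fisher z: z_r = atanh(r) = ½·ln((1+(-0.61))/(1−(-0.61))) = -0.708921
SE(z) = 1/√(n−3) = 1/√493 = 0.045038
98% ⇒ z* = 2.326; margin = 2.326·0.045038 = 0.104758
CI on z-scale: (-0.813679, -0.604163)
Back-transform: tanh(-0.813679) = -0.671615, tanh(-0.604163) = -0.540005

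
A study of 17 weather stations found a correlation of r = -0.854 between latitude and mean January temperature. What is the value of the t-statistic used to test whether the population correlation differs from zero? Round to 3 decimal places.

-6.357

t = r·√(n−2) / √(1−r²) with r = -0.854, n = 17
  = -0.854·√15 / √(1 − 0.729316)
  = -0.854·3.872983 / 0.520273
  = -3.307527 / 0.520273 = -6.357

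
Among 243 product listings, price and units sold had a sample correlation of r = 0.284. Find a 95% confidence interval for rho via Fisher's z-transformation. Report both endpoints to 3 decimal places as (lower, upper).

(0.164, 0.396)

Fisher z: z_r = atanh(r) = ½·ln((1+0.284)/(1−0.284)) = 0.292028
SE(z) = 1/√(n−3) = 1/√240 = 0.064550
95% ⇒ z* = 1.960; margin = 1.960·0.064550 = 0.126518
CI on z-scale: (0.165510, 0.418546)
Back-transform: tanh(0.165510) = 0.164015, tanh(0.418546) = 0.395705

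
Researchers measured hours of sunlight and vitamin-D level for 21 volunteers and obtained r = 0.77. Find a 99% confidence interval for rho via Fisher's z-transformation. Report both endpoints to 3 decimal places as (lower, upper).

(0.391, 0.926)

Fisher z: z_r = atanh(r) = ½·ln((1+0.77)/(1−0.77)) = 1.020328
SE(z) = 1/√(n−3) = 1/√18 = 0.235702
99% ⇒ z* = 2.576; margin = 2.576·0.235702 = 0.607168
CI on z-scale: (0.413160, 1.627496)
Back-transform: tanh(0.413160) = 0.391153, tanh(1.627496) = 0.925704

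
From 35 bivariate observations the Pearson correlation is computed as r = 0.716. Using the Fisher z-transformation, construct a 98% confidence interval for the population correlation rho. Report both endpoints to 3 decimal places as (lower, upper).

(0.453, 0.864)

Fisher z: z_r = atanh(r) = ½·ln((1+0.716)/(1−0.716)) = 0.899389
SE(z) = 1/√(n−3) = 1/√32 = 0.176777
98% ⇒ z* = 2.326; margin = 2.326·0.176777 = 0.411183
CI on z-scale: (0.488206, 1.310572)
Back-transform: tanh(0.488206) = 0.452791, tanh(1.310572) = 0.864420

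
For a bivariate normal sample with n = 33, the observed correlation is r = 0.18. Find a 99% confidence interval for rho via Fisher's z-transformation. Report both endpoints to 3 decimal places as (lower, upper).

(-0.281, 0.573)

Fisher z: z_r = atanh(r) = ½·ln((1+0.18)/(1−0.18)) = 0.181983
SE(z) = 1/√(n−3) = 1/√30 = 0.182574
99% ⇒ z* = 2.576; margin = 2.576·0.182574 = 0.470311
CI on z-scale: (-0.288328, 0.652294)
Back-transform: tanh(-0.288328) = -0.280595, tanh(0.652294) = 0.573212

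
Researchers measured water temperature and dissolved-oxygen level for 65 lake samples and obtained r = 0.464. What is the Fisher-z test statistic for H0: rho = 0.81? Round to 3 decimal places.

z_r = atanh(0.464) = 0.502397,  z_0 = atanh(0.81) = 1.127029
SE = 1/√(n−3) = 1/√62 = 0.127000
z = (z_r − z_0)/SE = (0.502397 − 1.127029) / 0.127000 = -0.624632 / 0.127000 = -4.918

-4.918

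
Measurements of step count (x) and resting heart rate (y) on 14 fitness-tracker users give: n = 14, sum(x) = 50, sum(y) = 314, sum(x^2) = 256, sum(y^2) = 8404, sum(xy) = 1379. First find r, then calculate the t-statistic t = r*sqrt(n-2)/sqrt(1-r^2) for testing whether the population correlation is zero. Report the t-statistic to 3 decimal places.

S_xy = nΣxy − ΣxΣy = 14·1379 − 50·314 = 19306 − 15700 = 3606
S_xx = nΣx² − (Σx)² = 14·256 − 50² = 3584 − 2500 = 1084
S_yy = nΣy² − (Σy)² = 14·8404 − 314² = 117656 − 98596 = 19060
r = S_xy / √(S_xx·S_yy) = 3606 / √(1084·19060) = 3606 / √20661040 = 3606 / 4545.4417 = 0.7933
t = r·√(n−2)/√(1−r²) = 0.7933·√12 / √(1−0.629325) = 2.748072 / 0.608831 = 4.514

4.514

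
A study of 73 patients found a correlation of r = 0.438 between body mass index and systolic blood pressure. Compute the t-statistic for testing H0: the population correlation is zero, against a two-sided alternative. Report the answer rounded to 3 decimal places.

4.105

t = r·√(n−2) / √(1−r²) with r = 0.438, n = 73
  = 0.438·√71 / √(1 − 0.191844)
  = 0.438·8.426150 / 0.898975
  = 3.690654 / 0.898975 = 4.105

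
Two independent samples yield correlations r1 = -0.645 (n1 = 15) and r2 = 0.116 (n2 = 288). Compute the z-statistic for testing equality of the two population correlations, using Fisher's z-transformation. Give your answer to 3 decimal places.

-2.997

z1 = atanh(-0.645) = -0.766689,  z2 = atanh(0.116) = 0.116525
SE = √(1/(n1−3) + 1/(n2−3)) = √(1/12 + 1/285) = √(0.0833333 + 0.0035088) = √0.0868421 = 0.294690
z = (z1 − z2)/SE = (-0.766689 − 0.116525) / 0.294690 = -0.883214 / 0.294690 = -2.997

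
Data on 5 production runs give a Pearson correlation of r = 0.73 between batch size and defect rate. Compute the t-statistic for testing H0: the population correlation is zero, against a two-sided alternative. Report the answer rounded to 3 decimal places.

t = r·√(n−2) / √(1−r²) with r = 0.73, n = 5
  = 0.73·√3 / √(1 − 0.5329)
  = 0.73·1.732051 / 0.683447
  = 1.264397 / 0.683447 = 1.850

1.850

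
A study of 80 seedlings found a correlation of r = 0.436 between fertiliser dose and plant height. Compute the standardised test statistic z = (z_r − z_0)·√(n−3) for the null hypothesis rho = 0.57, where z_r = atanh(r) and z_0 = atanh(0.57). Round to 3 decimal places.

-1.582

Fisher z: atanh(0.436) = 0.467281, atanh(0.57) = 0.647523
z = (z_r − z_0)·√(n−3) = (0.467281 − 0.647523)·√77 = -0.180242 · 8.774964 = -1.582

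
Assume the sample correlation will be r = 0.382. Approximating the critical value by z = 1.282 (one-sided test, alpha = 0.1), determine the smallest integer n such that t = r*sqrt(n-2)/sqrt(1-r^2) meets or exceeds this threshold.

12

Need r·√(n−2)/√(1−r²) ≥ 1.282
√(n−2) ≥ 1.282·√(1−0.145924) / 0.382 = 1.282·0.924162 / 0.382 = 3.1015
n−2 ≥ 9.6193  ⇒  n ≥ 11.6193
Smallest integer n = 12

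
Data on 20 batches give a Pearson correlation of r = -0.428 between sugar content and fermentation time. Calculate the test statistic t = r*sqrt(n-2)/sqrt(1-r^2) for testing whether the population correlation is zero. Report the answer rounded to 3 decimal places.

-2.009

t = r·√(n−2) / √(1−r²) with r = -0.428, n = 20
  = -0.428·√18 / √(1 − 0.183184)
  = -0.428·4.242641 / 0.903779
  = -1.815850 / 0.903779 = -2.009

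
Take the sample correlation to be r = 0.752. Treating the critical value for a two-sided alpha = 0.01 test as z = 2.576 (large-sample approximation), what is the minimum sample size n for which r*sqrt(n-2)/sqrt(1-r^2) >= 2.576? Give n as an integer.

Need r·√(n−2)/√(1−r²) ≥ 2.576
√(n−2) ≥ 2.576·√(1−0.565504) / 0.752 = 2.576·0.659163 / 0.752 = 2.2580
n−2 ≥ 5.0986  ⇒  n ≥ 7.0986
Smallest integer n = 8

8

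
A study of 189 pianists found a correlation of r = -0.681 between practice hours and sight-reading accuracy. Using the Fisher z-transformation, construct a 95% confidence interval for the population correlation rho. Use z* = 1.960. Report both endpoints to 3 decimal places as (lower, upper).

(-0.751, -0.596)

Fisher z: z_r = atanh(r) = ½·ln((1+(-0.681))/(1−(-0.681))) = -0.830977
SE(z) = 1/√(n−3) = 1/√186 = 0.073324
95% ⇒ z* = 1.960; margin = 1.960·0.073324 = 0.143715
CI on z-scale: (-0.974692, -0.687262)
Back-transform: tanh(-0.974692) = -0.750759, tanh(-0.687262) = -0.596220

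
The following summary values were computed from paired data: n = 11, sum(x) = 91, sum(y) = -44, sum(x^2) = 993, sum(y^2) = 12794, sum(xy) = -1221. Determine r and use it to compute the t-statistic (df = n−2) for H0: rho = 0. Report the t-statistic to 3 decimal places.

Numerator: nΣxy − (Σx)(Σy) = 11·(-1221) − (91)(-44) = -9427
Denominator: √[(nΣx²−(Σx)²)(nΣy²−(Σy)²)]
  nΣx²−(Σx)² = 11·993 − 8281 = 2642;  nΣy²−(Σy)² = 11·12794 − 1936 = 138798
  √(2642·138798) = √366704316 = 19149.5252
r = -9427 / 19149.5252 = -0.4923
t = r·√(n−2)/√(1−r²) = -0.4923·√9 / √(1−0.242359) = -1.476900 / 0.870426 = -1.697

-1.697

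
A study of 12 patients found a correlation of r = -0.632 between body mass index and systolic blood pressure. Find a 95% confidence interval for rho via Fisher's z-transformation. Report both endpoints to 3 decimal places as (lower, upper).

(-0.885, -0.091)

Fisher z: z_r = atanh(r) = ½·ln((1+(-0.632))/(1−(-0.632))) = -0.744739
SE(z) = 1/√(n−3) = 1/√9 = 0.333333
95% ⇒ z* = 1.960; margin = 1.960·0.333333 = 0.653333
CI on z-scale: (-1.398072, -0.091406)
Back-transform: tanh(-1.398072) = -0.884934, tanh(-0.091406) = -0.091152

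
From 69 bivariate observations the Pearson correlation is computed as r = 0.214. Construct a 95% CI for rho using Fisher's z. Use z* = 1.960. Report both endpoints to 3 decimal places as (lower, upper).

Fisher z: z_r = atanh(r) = ½·ln((1+0.214)/(1−0.214)) = 0.217360
SE(z) = 1/√(n−3) = 1/√66 = 0.123091
95% ⇒ z* = 1.960; margin = 1.960·0.123091 = 0.241258
CI on z-scale: (-0.023898, 0.458618)
Back-transform: tanh(-0.023898) = -0.023893, tanh(0.458618) = 0.428957

(-0.024, 0.429)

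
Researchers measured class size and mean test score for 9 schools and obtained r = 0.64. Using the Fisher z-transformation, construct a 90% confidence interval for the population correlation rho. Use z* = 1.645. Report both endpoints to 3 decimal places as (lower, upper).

(0.086, 0.892)

z_r = atanh(0.64) = 0.758174;  SE = 1/√(n−3) = 1/√6 = 0.408248
z-limits: 0.758174 ± 1.645·0.408248 = 0.758174 ± 0.671568 = [0.086606, 1.429742]
ρ-limits: (tanh 0.086606, tanh 1.429742) = (0.086, 0.892)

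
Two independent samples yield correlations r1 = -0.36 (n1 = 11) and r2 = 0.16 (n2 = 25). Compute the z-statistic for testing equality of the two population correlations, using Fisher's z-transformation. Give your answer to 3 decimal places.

z1 = atanh(-0.36) = -0.376886,  z2 = atanh(0.16) = 0.161387
SE = √(1/(n1−3) + 1/(n2−3)) = √(1/8 + 1/22) = √(0.1250000 + 0.0454545) = √0.1704545 = 0.412861
z = (z1 − z2)/SE = (-0.376886 − 0.161387) / 0.412861 = -0.538273 / 0.412861 = -1.304

-1.304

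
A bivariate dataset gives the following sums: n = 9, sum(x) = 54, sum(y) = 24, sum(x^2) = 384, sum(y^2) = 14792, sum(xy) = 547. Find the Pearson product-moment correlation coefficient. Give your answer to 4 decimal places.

S_xy = nΣxy − ΣxΣy = 9·547 − 54·24 = 4923 − 1296 = 3627
S_xx = nΣx² − (Σx)² = 9·384 − 54² = 3456 − 2916 = 540
S_yy = nΣy² − (Σy)² = 9·14792 − 24² = 133128 − 576 = 132552
r = S_xy / √(S_xx·S_yy) = 3627 / √(540·132552) = 3627 / √71578080 = 3627 / 8460.3830 = 0.4287

0.4287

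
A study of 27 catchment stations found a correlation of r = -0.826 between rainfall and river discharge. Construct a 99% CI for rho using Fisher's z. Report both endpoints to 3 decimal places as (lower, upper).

(-0.936, -0.571)

z_r = atanh(-0.826) = -1.175414;  SE = 1/√(n−3) = 1/√24 = 0.204124
z-limits: -1.175414 ± 2.576·0.204124 = -1.175414 ± 0.525823 = [-1.701237, -0.649591]
ρ-limits: (tanh -1.701237, tanh -0.649591) = (-0.936, -0.571)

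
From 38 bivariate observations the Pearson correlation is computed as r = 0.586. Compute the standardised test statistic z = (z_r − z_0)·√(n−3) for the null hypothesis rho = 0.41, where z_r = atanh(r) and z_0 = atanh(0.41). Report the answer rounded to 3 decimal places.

1.396

Fisher z: atanh(0.586) = 0.671552, atanh(0.41) = 0.435611
z = (z_r − z_0)·√(n−3) = (0.671552 − 0.435611)·√35 = 0.235941 · 5.916080 = 1.396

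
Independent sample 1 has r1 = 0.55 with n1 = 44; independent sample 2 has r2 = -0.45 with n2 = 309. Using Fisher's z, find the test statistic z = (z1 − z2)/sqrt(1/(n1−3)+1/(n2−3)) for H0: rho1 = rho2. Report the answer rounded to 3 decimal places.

6.633

z1 = atanh(0.55) = 0.618381,  z2 = atanh(-0.45) = -0.484700
SE = √(1/(n1−3) + 1/(n2−3)) = √(1/41 + 1/306) = √(0.0243902 + 0.0032680) = √0.0276582 = 0.166308
z = (z1 − z2)/SE = (0.618381 − (-0.484700)) / 0.166308 = 1.103081 / 0.166308 = 6.633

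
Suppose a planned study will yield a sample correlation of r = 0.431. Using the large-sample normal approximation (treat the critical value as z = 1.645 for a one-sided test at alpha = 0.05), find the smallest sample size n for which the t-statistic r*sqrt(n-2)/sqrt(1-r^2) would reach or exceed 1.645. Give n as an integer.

Need r·√(n−2)/√(1−r²) ≥ 1.645
√(n−2) ≥ 1.645·√(1−0.185761) / 0.431 = 1.645·0.902352 / 0.431 = 3.4440
n−2 ≥ 11.8611  ⇒  n ≥ 13.8611
Smallest integer n = 14

14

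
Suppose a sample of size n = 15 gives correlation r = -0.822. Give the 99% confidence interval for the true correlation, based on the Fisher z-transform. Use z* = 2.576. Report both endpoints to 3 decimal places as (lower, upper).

z_r = atanh(-0.822) = -1.162953;  SE = 1/√(n−3) = 1/√12 = 0.288675
z-limits: -1.162953 ± 2.576·0.288675 = -1.162953 ± 0.743627 = [-1.906580, -0.419326]
ρ-limits: (tanh -1.906580, tanh -0.419326) = (-0.957, -0.396)

(-0.957, -0.396)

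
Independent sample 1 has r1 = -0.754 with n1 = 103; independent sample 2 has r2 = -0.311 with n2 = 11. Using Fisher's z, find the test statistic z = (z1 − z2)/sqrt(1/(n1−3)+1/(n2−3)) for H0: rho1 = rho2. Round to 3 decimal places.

z1 = atanh(-0.754) = -0.982161,  z2 = atanh(-0.311) = -0.321652
SE = √(1/(n1−3) + 1/(n2−3)) = √(1/100 + 1/8) = √(0.0100000 + 0.1250000) = √0.1350000 = 0.367423
z = (z1 − z2)/SE = (-0.982161 − (-0.321652)) / 0.367423 = -0.660509 / 0.367423 = -1.798

-1.798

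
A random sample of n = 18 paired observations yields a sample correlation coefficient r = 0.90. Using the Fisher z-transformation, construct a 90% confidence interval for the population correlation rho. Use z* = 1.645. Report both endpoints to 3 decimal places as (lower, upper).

z_r = atanh(0.90) = 1.472219;  SE = 1/√(n−3) = 1/√15 = 0.258199
z-limits: 1.472219 ± 1.645·0.258199 = 1.472219 ± 0.424737 = [1.047482, 1.896956]
ρ-limits: (tanh 1.047482, tanh 1.896956) = (0.781, 0.956)

(0.781, 0.956)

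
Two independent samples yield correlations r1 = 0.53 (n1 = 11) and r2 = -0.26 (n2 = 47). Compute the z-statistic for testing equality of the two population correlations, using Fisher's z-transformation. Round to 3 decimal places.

2.228

z1 = atanh(0.53) = 0.590145,  z2 = atanh(-0.26) = -0.266108
SE = √(1/(n1−3) + 1/(n2−3)) = √(1/8 + 1/44) = √(0.1250000 + 0.0227273) = √0.1477273 = 0.384353
z = (z1 − z2)/SE = (0.590145 − (-0.266108)) / 0.384353 = 0.856253 / 0.384353 = 2.228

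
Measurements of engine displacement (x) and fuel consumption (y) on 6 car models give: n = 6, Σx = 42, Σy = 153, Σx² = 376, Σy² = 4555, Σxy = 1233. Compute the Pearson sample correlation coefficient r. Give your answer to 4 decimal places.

S_xy = nΣxy − ΣxΣy = 6·1233 − 42·153 = 7398 − 6426 = 972
S_xx = nΣx² − (Σx)² = 6·376 − 42² = 2256 − 1764 = 492
S_yy = nΣy² − (Σy)² = 6·4555 − 153² = 27330 − 23409 = 3921
r = S_xy / √(S_xx·S_yy) = 972 / √(492·3921) = 972 / √1929132 = 972 / 1388.9320 = 0.6998

0.6998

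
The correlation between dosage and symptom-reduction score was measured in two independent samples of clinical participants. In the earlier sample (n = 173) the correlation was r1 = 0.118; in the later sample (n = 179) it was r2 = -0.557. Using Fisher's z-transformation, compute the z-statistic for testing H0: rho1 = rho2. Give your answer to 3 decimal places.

6.947

z1 = atanh(0.118) = 0.118552,  z2 = atanh(-0.557) = -0.628473
SE = √(1/(n1−3) + 1/(n2−3)) = √(1/170 + 1/176) = √(0.0058824 + 0.0056818) = √0.0115642 = 0.107537
z = (z1 − z2)/SE = (0.118552 − (-0.628473)) / 0.107537 = 0.747025 / 0.107537 = 6.947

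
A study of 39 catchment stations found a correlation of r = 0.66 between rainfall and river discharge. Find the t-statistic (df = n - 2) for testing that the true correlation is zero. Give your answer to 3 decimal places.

5.344

1 − r² = 1 − 0.4356 = 0.5644;  √(1−r²) = 0.751266
√(n−2) = √37 = 6.082763
t = r·√(n−2)/√(1−r²) = 0.66 · 6.082763 / 0.751266 = 5.344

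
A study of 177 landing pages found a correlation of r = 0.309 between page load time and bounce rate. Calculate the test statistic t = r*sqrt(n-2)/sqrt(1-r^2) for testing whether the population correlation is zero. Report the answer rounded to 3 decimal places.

1 − r² = 1 − 0.095481 = 0.904519;  √(1−r²) = 0.951062
√(n−2) = √175 = 13.228757
t = r·√(n−2)/√(1−r²) = 0.309 · 13.228757 / 0.951062 = 4.298

4.298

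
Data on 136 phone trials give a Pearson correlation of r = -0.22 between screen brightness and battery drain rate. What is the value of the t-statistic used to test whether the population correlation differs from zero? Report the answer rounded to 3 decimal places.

t = r·√(n−2) / √(1−r²) with r = -0.22, n = 136
  = -0.22·√134 / √(1 − 0.0484)
  = -0.22·11.575837 / 0.975500
  = -2.546684 / 0.975500 = -2.611

-2.611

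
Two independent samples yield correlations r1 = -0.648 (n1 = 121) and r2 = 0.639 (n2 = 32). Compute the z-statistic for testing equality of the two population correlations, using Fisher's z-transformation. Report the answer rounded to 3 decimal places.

-7.374

z1 = atanh(-0.648) = -0.771843,  z2 = atanh(0.639) = 0.756482
SE = √(1/(n1−3) + 1/(n2−3)) = √(1/118 + 1/29) = √(0.0084746 + 0.0344828) = √0.0429574 = 0.207262
z = (z1 − z2)/SE = (-0.771843 − 0.756482) / 0.207262 = -1.528325 / 0.207262 = -7.374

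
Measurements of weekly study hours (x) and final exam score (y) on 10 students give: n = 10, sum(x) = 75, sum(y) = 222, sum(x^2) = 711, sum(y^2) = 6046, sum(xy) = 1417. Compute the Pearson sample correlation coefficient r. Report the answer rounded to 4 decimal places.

Numerator: nΣxy − (Σx)(Σy) = 10·1417 − (75)(222) = -2480
Denominator: √[(nΣx²−(Σx)²)(nΣy²−(Σy)²)]
  nΣx²−(Σx)² = 10·711 − 5625 = 1485;  nΣy²−(Σy)² = 10·6046 − 49284 = 11176
  √(1485·11176) = √16596360 = 4073.8630
r = -2480 / 4073.8630 = -0.6088

-0.6088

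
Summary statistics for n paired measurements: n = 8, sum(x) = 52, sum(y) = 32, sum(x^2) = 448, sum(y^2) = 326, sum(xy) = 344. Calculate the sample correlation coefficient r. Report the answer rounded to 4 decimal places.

0.9215

Numerator: nΣxy − (Σx)(Σy) = 8·344 − (52)(32) = 1088
Denominator: √[(nΣx²−(Σx)²)(nΣy²−(Σy)²)]
  nΣx²−(Σx)² = 8·448 − 2704 = 880;  nΣy²−(Σy)² = 8·326 − 1024 = 1584
  √(880·1584) = √1393920 = 1180.6439
r = 1088 / 1180.6439 = 0.9215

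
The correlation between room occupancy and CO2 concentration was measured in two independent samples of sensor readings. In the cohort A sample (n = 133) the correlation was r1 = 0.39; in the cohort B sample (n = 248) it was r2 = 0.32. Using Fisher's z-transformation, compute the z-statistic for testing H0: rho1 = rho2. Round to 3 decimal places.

z1 = atanh(0.39) = 0.411800,  z2 = atanh(0.32) = 0.331647
SE = √(1/(n1−3) + 1/(n2−3)) = √(1/130 + 1/245) = √(0.0076923 + 0.0040816) = √0.0117739 = 0.108508
z = (z1 − z2)/SE = (0.411800 − 0.331647) / 0.108508 = 0.080153 / 0.108508 = 0.739

0.739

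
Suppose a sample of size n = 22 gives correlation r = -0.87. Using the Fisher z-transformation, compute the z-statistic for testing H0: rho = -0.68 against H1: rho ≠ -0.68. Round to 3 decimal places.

-2.197

Fisher z: atanh(-0.87) = -1.333080, atanh(-0.68) = -0.829114
z = (z_r − z_0)·√(n−3) = (-1.333080 − (-0.829114))·√19 = -0.503966 · 4.358899 = -2.197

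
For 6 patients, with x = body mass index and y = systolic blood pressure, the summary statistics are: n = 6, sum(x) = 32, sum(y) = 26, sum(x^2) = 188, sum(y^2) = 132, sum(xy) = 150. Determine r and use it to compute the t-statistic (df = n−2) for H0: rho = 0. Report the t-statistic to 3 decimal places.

1.577

S_xy = nΣxy − ΣxΣy = 6·150 − 32·26 = 900 − 832 = 68
S_xx = nΣx² − (Σx)² = 6·188 − 32² = 1128 − 1024 = 104
S_yy = nΣy² − (Σy)² = 6·132 − 26² = 792 − 676 = 116
r = S_xy / √(S_xx·S_yy) = 68 / √(104·116) = 68 / √12064 = 68 / 109.8362 = 0.6191
t = r·√(n−2)/√(1−r²) = 0.6191·√4 / √(1−0.383285) = 1.238200 / 0.785312 = 1.577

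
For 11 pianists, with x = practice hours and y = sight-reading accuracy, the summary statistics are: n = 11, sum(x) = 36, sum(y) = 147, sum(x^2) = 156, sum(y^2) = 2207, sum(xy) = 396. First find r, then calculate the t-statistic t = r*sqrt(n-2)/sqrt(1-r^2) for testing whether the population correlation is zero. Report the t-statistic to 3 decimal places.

S_xy = nΣxy − ΣxΣy = 11·396 − 36·147 = 4356 − 5292 = -936
S_xx = nΣx² − (Σx)² = 11·156 − 36² = 1716 − 1296 = 420
S_yy = nΣy² − (Σy)² = 11·2207 − 147² = 24277 − 21609 = 2668
r = S_xy / √(S_xx·S_yy) = -936 / √(420·2668) = -936 / √1120560 = -936 / 1058.5651 = -0.8842
t = r·√(n−2)/√(1−r²) = -0.8842·√9 / √(1−0.781810) = -2.652600 / 0.467108 = -5.679

-5.679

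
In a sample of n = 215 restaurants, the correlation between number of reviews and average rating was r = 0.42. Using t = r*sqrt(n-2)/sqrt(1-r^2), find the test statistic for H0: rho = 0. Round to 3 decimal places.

6.754

1 − r² = 1 − 0.1764 = 0.8236;  √(1−r²) = 0.907524
√(n−2) = √213 = 14.594520
t = r·√(n−2)/√(1−r²) = 0.42 · 14.594520 / 0.907524 = 6.754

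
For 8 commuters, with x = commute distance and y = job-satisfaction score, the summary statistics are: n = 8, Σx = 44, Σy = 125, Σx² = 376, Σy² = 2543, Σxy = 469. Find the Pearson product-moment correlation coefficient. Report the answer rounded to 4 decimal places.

-0.7772

Numerator: nΣxy − (Σx)(Σy) = 8·469 − (44)(125) = -1748
Denominator: √[(nΣx²−(Σx)²)(nΣy²−(Σy)²)]
  nΣx²−(Σx)² = 8·376 − 1936 = 1072;  nΣy²−(Σy)² = 8·2543 − 15625 = 4719
  √(1072·4719) = √5058768 = 2249.1705
r = -1748 / 2249.1705 = -0.7772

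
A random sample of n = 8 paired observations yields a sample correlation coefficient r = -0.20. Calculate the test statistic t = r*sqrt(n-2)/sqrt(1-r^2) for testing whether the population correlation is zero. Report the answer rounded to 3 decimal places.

1 − r² = 1 − 0.0400 = 0.9600;  √(1−r²) = 0.979796
√(n−2) = √6 = 2.449490
t = r·√(n−2)/√(1−r²) = -0.20 · 2.449490 / 0.979796 = -0.500

-0.500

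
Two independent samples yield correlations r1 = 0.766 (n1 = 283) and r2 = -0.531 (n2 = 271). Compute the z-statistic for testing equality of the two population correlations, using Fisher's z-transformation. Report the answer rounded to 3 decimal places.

18.748

z1 = atanh(0.766) = 1.010576,  z2 = atanh(-0.531) = -0.591537
SE = √(1/(n1−3) + 1/(n2−3)) = √(1/280 + 1/268) = √(0.0035714 + 0.0037313) = √0.0073027 = 0.085456
z = (z1 − z2)/SE = (1.010576 − (-0.591537)) / 0.085456 = 1.602113 / 0.085456 = 18.748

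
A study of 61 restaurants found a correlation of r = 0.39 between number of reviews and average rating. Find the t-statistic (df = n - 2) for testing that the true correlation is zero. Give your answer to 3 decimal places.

3.253

1 − r² = 1 − 0.1521 = 0.8479;  √(1−r²) = 0.920815
√(n−2) = √59 = 7.681146
t = r·√(n−2)/√(1−r²) = 0.39 · 7.681146 / 0.920815 = 3.253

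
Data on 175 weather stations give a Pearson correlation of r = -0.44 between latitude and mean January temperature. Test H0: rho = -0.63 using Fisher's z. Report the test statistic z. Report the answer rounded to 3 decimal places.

Fisher z: atanh(-0.44) = -0.472231, atanh(-0.63) = -0.741416
z = (z_r − z_0)·√(n−3) = (-0.472231 − (-0.741416))·√172 = 0.269185 · 13.114877 = 3.530

3.530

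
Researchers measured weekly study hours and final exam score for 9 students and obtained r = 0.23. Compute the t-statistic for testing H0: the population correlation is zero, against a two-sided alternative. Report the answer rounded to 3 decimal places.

0.625

t = r·√(n−2) / √(1−r²) with r = 0.23, n = 9
  = 0.23·√7 / √(1 − 0.0529)
  = 0.23·2.645751 / 0.973191
  = 0.608523 / 0.973191 = 0.625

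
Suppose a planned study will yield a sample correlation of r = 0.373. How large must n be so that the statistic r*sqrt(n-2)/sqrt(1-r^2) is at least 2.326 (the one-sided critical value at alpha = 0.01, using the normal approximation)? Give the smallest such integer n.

36

Need r·√(n−2)/√(1−r²) ≥ 2.326
√(n−2) ≥ 2.326·√(1−0.139129) / 0.373 = 2.326·0.927831 / 0.373 = 5.7859
n−2 ≥ 33.4766  ⇒  n ≥ 35.4766
Smallest integer n = 36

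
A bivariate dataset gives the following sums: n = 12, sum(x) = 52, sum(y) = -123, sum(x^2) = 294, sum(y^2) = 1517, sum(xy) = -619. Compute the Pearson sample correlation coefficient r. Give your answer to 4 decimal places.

-0.6483

S_xy = nΣxy − ΣxΣy = 12·(-619) − 52·(-123) = -7428 − (-6396) = -1032
S_xx = nΣx² − (Σx)² = 12·294 − 52² = 3528 − 2704 = 824
S_yy = nΣy² − (Σy)² = 12·1517 − (-123)² = 18204 − 15129 = 3075
r = S_xy / √(S_xx·S_yy) = -1032 / √(824·3075) = -1032 / √2533800 = -1032 / 1591.7914 = -0.6483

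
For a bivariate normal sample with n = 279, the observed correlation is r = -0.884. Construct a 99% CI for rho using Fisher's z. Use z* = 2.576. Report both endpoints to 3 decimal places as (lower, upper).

z_r = atanh(-0.884) = -1.393781;  SE = 1/√(n−3) = 1/√276 = 0.060193
z-limits: -1.393781 ± 2.576·0.060193 = -1.393781 ± 0.155057 = [-1.548838, -1.238724]
ρ-limits: (tanh -1.548838, tanh -1.238724) = (-0.914, -0.845)

(-0.914, -0.845)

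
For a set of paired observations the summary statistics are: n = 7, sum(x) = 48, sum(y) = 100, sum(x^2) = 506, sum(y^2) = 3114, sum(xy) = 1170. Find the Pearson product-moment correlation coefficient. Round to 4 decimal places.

Numerator: nΣxy − (Σx)(Σy) = 7·1170 − (48)(100) = 3390
Denominator: √[(nΣx²−(Σx)²)(nΣy²−(Σy)²)]
  nΣx²−(Σx)² = 7·506 − 2304 = 1238;  nΣy²−(Σy)² = 7·3114 − 10000 = 11798
  √(1238·11798) = √14605924 = 3821.7697
r = 3390 / 3821.7697 = 0.8870

0.8870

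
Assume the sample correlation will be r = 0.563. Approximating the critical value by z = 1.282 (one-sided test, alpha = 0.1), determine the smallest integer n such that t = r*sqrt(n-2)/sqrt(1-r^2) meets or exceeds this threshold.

Need r·√(n−2)/√(1−r²) ≥ 1.282
√(n−2) ≥ 1.282·√(1−0.316969) / 0.563 = 1.282·0.826457 / 0.563 = 1.8819
n−2 ≥ 3.5415  ⇒  n ≥ 5.5415
Smallest integer n = 6

6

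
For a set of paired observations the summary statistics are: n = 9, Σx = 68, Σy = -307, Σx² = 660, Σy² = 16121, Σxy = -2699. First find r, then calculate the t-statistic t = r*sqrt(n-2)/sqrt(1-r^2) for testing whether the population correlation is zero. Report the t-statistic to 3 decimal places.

-1.216

Numerator: nΣxy − (Σx)(Σy) = 9·(-2699) − (68)(-307) = -3415
Denominator: √[(nΣx²−(Σx)²)(nΣy²−(Σy)²)]
  nΣx²−(Σx)² = 9·660 − 4624 = 1316;  nΣy²−(Σy)² = 9·16121 − 94249 = 50840
  √(1316·50840) = √66905440 = 8179.5746
r = -3415 / 8179.5746 = -0.4175
t = r·√(n−2)/√(1−r²) = -0.4175·√7 / √(1−0.174306) = -1.104601 / 0.908677 = -1.216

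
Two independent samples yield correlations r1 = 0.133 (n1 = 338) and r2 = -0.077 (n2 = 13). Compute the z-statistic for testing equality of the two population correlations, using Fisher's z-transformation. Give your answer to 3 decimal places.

z1 = atanh(0.133) = 0.133793,  z2 = atanh(-0.077) = -0.077153
SE = √(1/(n1−3) + 1/(n2−3)) = √(1/335 + 1/10) = √(0.0029851 + 0.1000000) = √0.1029851 = 0.320913
z = (z1 − z2)/SE = (0.133793 − (-0.077153)) / 0.320913 = 0.210946 / 0.320913 = 0.657

0.657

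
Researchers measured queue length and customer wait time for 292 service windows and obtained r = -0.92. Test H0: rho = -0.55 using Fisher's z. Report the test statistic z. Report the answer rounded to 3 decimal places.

-16.501

Fisher z: atanh(-0.92) = -1.589027, atanh(-0.55) = -0.618381
z = (z_r − z_0)·√(n−3) = (-1.589027 − (-0.618381))·√289 = -0.970646 · 17.000000 = -16.501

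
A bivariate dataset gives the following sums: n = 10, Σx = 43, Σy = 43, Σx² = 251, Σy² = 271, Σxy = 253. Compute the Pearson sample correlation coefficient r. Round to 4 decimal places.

S_xy = nΣxy − ΣxΣy = 10·253 − 43·43 = 2530 − 1849 = 681
S_xx = nΣx² − (Σx)² = 10·251 − 43² = 2510 − 1849 = 661
S_yy = nΣy² − (Σy)² = 10·271 − 43² = 2710 − 1849 = 861
r = S_xy / √(S_xx·S_yy) = 681 / √(661·861) = 681 / √569121 = 681 / 754.4011 = 0.9027

0.9027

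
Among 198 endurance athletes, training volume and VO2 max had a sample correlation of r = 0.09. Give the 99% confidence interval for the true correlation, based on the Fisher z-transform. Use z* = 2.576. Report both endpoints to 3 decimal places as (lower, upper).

z_r = atanh(0.09) = 0.090244;  SE = 1/√(n−3) = 1/√195 = 0.071611
z-limits: 0.090244 ± 2.576·0.071611 = 0.090244 ± 0.184470 = [-0.094226, 0.274714]
ρ-limits: (tanh -0.094226, tanh 0.274714) = (-0.094, 0.268)

(-0.094, 0.268)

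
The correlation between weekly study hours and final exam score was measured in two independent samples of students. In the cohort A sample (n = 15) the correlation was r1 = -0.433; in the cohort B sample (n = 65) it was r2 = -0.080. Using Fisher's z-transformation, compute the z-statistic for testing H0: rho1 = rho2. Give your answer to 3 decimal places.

Fisher z-transforms: z1 = atanh(-0.433) = -0.463583, z2 = atanh(-0.080) = -0.080171; difference d = -0.383412
Var(d) = 1/12 + 1/62 = 0.0833333 + 0.0161290 = 0.0994623
z = d/√Var(d) = -0.383412 / √0.0994623 = -0.383412 / 0.315376 = -1.216

-1.216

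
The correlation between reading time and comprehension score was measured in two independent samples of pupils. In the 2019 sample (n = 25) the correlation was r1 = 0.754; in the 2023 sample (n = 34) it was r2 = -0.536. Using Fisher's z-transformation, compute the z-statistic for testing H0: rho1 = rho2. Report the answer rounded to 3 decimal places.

Fisher z-transforms: z1 = atanh(0.754) = 0.982161, z2 = atanh(-0.536) = -0.598526; difference d = 1.580687
Var(d) = 1/22 + 1/31 = 0.0454545 + 0.0322581 = 0.0777126
z = d/√Var(d) = 1.580687 / √0.0777126 = 1.580687 / 0.278770 = 5.670

5.670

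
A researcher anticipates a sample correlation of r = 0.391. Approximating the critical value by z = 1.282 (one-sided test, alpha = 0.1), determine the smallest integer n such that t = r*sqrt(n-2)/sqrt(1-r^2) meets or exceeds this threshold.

r√(n−2)/√(1−r²) ≥ 1.282  ⇔  n−2 ≥ (1.282)²·(1−r²)/r²
(1−r²)/r² = (1−0.152881)/0.152881 = 5.5410
n ≥ 2 + 1.643524·5.5410 = 2 + 9.1068 = 11.1068
⌈11.1068⌉ = 12

12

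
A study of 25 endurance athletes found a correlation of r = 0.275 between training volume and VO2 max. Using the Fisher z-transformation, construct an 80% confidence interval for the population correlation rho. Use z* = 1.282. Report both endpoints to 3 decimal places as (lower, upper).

z_r = atanh(0.275) = 0.282265;  SE = 1/√(n−3) = 1/√22 = 0.213201
z-limits: 0.282265 ± 1.282·0.213201 = 0.282265 ± 0.273324 = [0.008941, 0.555589]
ρ-limits: (tanh 0.008941, tanh 0.555589) = (0.009, 0.505)

(0.009, 0.505)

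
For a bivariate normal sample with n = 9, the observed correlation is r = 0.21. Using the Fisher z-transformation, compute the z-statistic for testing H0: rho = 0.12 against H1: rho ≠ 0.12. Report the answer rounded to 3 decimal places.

0.227

z_r = atanh(0.21) = 0.213171,  z_0 = atanh(0.12) = 0.120581
SE = 1/√(n−3) = 1/√6 = 0.408248
z = (z_r − z_0)/SE = (0.213171 − 0.120581) / 0.408248 = 0.092590 / 0.408248 = 0.227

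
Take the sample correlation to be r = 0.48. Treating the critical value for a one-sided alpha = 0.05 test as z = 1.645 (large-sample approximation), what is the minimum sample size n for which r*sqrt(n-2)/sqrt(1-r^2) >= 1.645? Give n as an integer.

12

Need r·√(n−2)/√(1−r²) ≥ 1.645
√(n−2) ≥ 1.645·√(1−0.2304) / 0.48 = 1.645·0.877268 / 0.48 = 3.0065
n−2 ≥ 9.0390  ⇒  n ≥ 11.0390
Smallest integer n = 12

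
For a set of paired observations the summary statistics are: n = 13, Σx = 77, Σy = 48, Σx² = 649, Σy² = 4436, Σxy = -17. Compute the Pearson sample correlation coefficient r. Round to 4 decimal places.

-0.3324

S_xy = nΣxy − ΣxΣy = 13·(-17) − 77·48 = -221 − 3696 = -3917
S_xx = nΣx² − (Σx)² = 13·649 − 77² = 8437 − 5929 = 2508
S_yy = nΣy² − (Σy)² = 13·4436 − 48² = 57668 − 2304 = 55364
r = S_xy / √(S_xx·S_yy) = -3917 / √(2508·55364) = -3917 / √138852912 = -3917 / 11783.5866 = -0.3324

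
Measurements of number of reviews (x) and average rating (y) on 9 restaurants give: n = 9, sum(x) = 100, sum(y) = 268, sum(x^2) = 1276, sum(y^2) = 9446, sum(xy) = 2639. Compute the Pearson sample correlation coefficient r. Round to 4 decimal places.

-0.6892

Numerator: nΣxy − (Σx)(Σy) = 9·2639 − (100)(268) = -3049
Denominator: √[(nΣx²−(Σx)²)(nΣy²−(Σy)²)]
  nΣx²−(Σx)² = 9·1276 − 10000 = 1484;  nΣy²−(Σy)² = 9·9446 − 71824 = 13190
  √(1484·13190) = √19573960 = 4424.2468
r = -3049 / 4424.2468 = -0.6892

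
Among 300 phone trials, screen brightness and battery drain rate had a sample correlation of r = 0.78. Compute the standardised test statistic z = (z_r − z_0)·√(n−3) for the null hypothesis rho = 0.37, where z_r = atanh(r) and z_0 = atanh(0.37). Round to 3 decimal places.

11.322

Fisher z: atanh(0.78) = 1.045371, atanh(0.37) = 0.388423
z = (z_r − z_0)·√(n−3) = (1.045371 − 0.388423)·√297 = 0.656948 · 17.233688 = 11.322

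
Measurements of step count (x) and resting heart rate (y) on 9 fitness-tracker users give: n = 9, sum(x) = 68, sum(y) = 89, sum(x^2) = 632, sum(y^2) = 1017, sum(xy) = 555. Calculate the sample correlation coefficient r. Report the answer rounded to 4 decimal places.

S_xy = nΣxy − ΣxΣy = 9·555 − 68·89 = 4995 − 6052 = -1057
S_xx = nΣx² − (Σx)² = 9·632 − 68² = 5688 − 4624 = 1064
S_yy = nΣy² − (Σy)² = 9·1017 − 89² = 9153 − 7921 = 1232
r = S_xy / √(S_xx·S_yy) = -1057 / √(1064·1232) = -1057 / √1310848 = -1057 / 1144.9227 = -0.9232

-0.9232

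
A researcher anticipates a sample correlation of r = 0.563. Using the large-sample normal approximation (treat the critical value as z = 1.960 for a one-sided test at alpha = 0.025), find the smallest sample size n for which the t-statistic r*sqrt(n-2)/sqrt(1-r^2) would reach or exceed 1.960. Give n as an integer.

11

r√(n−2)/√(1−r²) ≥ 1.960  ⇔  n−2 ≥ (1.960)²·(1−r²)/r²
(1−r²)/r² = (1−0.316969)/0.316969 = 2.1549
n ≥ 2 + 3.8416·2.1549 = 2 + 8.2783 = 10.2783
⌈10.2783⌉ = 11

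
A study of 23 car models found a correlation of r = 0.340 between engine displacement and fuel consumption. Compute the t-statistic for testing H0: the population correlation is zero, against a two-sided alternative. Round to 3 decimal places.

1 − r² = 1 − 0.115600 = 0.884400;  √(1−r²) = 0.940425
√(n−2) = √21 = 4.582576
t = r·√(n−2)/√(1−r²) = 0.340 · 4.582576 / 0.940425 = 1.657

1.657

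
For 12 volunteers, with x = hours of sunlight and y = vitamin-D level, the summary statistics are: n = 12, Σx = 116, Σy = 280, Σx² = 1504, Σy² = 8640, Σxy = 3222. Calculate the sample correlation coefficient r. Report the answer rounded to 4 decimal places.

S_xy = nΣxy − ΣxΣy = 12·3222 − 116·280 = 38664 − 32480 = 6184
S_xx = nΣx² − (Σx)² = 12·1504 − 116² = 18048 − 13456 = 4592
S_yy = nΣy² − (Σy)² = 12·8640 − 280² = 103680 − 78400 = 25280
r = S_xy / √(S_xx·S_yy) = 6184 / √(4592·25280) = 6184 / √116085760 = 6184 / 10774.3102 = 0.5740

0.5740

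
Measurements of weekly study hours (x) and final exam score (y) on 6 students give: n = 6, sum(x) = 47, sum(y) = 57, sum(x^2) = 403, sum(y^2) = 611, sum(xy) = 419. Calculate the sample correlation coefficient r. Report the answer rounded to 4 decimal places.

Numerator: nΣxy − (Σx)(Σy) = 6·419 − (47)(57) = -165
Denominator: √[(nΣx²−(Σx)²)(nΣy²−(Σy)²)]
  nΣx²−(Σx)² = 6·403 − 2209 = 209;  nΣy²−(Σy)² = 6·611 − 3249 = 417
  √(209·417) = √87153 = 295.2169
r = -165 / 295.2169 = -0.5589

-0.5589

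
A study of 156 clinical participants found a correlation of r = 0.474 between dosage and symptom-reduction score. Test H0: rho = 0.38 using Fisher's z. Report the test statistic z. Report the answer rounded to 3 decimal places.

1.424

z_r = atanh(0.474) = 0.515217,  z_0 = atanh(0.38) = 0.400060
SE = 1/√(n−3) = 1/√153 = 0.080845
z = (z_r − z_0)/SE = (0.515217 − 0.400060) / 0.080845 = 0.115157 / 0.080845 = 1.424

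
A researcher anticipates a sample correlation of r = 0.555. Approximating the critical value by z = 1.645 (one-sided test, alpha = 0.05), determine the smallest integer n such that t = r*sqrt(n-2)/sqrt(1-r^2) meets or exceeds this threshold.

9

r√(n−2)/√(1−r²) ≥ 1.645  ⇔  n−2 ≥ (1.645)²·(1−r²)/r²
(1−r²)/r² = (1−0.308025)/0.308025 = 2.2465
n ≥ 2 + 2.706025·2.2465 = 2 + 6.0791 = 8.0791
⌈8.0791⌉ = 9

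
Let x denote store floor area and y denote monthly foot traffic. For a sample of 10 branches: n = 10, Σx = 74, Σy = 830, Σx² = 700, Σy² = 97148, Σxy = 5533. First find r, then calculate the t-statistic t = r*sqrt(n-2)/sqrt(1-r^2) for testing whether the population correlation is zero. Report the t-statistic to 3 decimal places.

Numerator: nΣxy − (Σx)(Σy) = 10·5533 − (74)(830) = -6090
Denominator: √[(nΣx²−(Σx)²)(nΣy²−(Σy)²)]
  nΣx²−(Σx)² = 10·700 − 5476 = 1524;  nΣy²−(Σy)² = 10·97148 − 688900 = 282580
  √(1524·282580) = √430651920 = 20752.1546
r = -6090 / 20752.1546 = -0.2935
t = r·√(n−2)/√(1−r²) = -0.2935·√8 / √(1−0.086142) = -0.830143 / 0.955959 = -0.868

-0.868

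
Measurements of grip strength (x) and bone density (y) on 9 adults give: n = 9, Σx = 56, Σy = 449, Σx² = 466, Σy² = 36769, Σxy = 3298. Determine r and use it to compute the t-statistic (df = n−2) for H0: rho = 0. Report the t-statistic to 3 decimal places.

1.114

S_xy = nΣxy − ΣxΣy = 9·3298 − 56·449 = 29682 − 25144 = 4538
S_xx = nΣx² − (Σx)² = 9·466 − 56² = 4194 − 3136 = 1058
S_yy = nΣy² − (Σy)² = 9·36769 − 449² = 330921 − 201601 = 129320
r = S_xy / √(S_xx·S_yy) = 4538 / √(1058·129320) = 4538 / √136820560 = 4538 / 11697.0321 = 0.3880
t = r·√(n−2)/√(1−r²) = 0.3880·√7 / √(1−0.150544) = 1.026552 / 0.921659 = 1.114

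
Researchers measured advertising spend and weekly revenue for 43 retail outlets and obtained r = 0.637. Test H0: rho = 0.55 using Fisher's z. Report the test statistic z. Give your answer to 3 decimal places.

0.852

z_r = atanh(0.637) = 0.753109,  z_0 = atanh(0.55) = 0.618381
SE = 1/√(n−3) = 1/√40 = 0.158114
z = (z_r − z_0)/SE = (0.753109 − 0.618381) / 0.158114 = 0.134728 / 0.158114 = 0.852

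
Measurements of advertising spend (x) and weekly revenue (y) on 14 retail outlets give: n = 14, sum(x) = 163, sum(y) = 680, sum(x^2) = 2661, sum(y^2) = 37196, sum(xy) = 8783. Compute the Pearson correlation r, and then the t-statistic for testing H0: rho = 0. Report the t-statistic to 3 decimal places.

1.924

Numerator: nΣxy − (Σx)(Σy) = 14·8783 − (163)(680) = 12122
Denominator: √[(nΣx²−(Σx)²)(nΣy²−(Σy)²)]
  nΣx²−(Σx)² = 14·2661 − 26569 = 10685;  nΣy²−(Σy)² = 14·37196 − 462400 = 58344
  √(10685·58344) = √623405640 = 24968.0924
r = 12122 / 24968.0924 = 0.4855
t = r·√(n−2)/√(1−r²) = 0.4855·√12 / √(1−0.235710) = 1.681821 / 0.874237 = 1.924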